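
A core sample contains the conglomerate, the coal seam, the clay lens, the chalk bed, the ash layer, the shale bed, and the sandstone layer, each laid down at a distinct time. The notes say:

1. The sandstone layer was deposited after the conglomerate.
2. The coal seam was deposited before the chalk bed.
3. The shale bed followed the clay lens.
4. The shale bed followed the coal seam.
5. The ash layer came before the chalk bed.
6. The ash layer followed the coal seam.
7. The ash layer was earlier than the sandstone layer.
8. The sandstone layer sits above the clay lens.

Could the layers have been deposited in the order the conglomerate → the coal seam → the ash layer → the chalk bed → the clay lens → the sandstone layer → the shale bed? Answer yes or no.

yes

Check each stated constraint against the proposed order — e.g. the coal seam is ahead of the shale bed; the conglomerate is ahead of the sandstone layer. Every pair is in the required order; nothing is violated.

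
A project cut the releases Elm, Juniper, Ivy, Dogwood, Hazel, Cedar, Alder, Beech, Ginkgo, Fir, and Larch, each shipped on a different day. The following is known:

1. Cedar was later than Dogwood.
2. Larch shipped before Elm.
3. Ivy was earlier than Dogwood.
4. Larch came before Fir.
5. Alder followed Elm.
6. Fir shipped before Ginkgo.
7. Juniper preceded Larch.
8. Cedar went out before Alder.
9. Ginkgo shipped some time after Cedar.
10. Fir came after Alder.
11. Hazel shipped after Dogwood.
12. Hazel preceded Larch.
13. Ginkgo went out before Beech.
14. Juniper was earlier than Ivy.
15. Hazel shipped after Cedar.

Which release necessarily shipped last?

Every other release has a chain of constraints placing it before Beech, so Beech is last.

Beech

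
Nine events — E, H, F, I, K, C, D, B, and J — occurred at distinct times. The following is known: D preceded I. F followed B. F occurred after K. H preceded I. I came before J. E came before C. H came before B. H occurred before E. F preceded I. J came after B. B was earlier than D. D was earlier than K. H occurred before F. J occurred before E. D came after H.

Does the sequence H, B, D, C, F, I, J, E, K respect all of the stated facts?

The constraints require K before F, but in the proposed sequence F appears ahead of K. That one violation is enough.

no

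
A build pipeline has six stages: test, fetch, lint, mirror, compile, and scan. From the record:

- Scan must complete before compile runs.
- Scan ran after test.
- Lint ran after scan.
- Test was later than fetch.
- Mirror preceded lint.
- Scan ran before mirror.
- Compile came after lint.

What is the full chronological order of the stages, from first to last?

The constraints fix every adjacent pair, so only one ordering works:
fetch → test → scan → mirror → lint → compile.

fetch, test, scan, mirror, lint, compile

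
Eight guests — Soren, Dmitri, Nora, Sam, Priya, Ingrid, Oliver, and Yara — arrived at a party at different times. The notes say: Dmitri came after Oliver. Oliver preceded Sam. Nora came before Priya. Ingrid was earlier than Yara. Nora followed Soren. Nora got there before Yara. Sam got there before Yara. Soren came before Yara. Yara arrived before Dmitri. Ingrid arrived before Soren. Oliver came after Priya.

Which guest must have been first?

Ingrid has a chain of constraints placing them before every other guest, so Ingrid must be first.

Ingrid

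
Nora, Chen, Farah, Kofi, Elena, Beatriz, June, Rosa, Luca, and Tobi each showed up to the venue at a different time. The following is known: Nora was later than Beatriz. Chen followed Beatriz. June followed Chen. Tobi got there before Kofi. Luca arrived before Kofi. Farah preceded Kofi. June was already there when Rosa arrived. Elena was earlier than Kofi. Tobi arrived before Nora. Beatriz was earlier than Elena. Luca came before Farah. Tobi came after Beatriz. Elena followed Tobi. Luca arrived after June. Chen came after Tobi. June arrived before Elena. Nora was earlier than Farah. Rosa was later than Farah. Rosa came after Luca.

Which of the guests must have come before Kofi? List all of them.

Directly stated before Kofi: Elena, Farah, Luca, and Tobi.
Beatriz reaches Kofi via Beatriz → Tobi → Kofi.
Chen reaches Kofi via Chen → June → Luca → Kofi.
June reaches Kofi via June → Luca → Kofi.
Likewise Nora reaches Kofi by chaining the stated constraints.
No chain forces Rosa ahead of Kofi.

Beatriz, Chen, Elena, Farah, June, Luca, Nora, Tobi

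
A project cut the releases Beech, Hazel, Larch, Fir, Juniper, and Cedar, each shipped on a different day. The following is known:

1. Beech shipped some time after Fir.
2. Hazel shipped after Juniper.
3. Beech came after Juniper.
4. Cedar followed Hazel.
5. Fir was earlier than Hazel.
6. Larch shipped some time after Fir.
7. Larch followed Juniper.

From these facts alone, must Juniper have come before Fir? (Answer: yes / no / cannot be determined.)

No chain of stated constraints runs from Juniper to Fir, and none runs from Fir to Juniper either.
So the relative order of Juniper and Fir is not fixed by the given facts.

cannot be determined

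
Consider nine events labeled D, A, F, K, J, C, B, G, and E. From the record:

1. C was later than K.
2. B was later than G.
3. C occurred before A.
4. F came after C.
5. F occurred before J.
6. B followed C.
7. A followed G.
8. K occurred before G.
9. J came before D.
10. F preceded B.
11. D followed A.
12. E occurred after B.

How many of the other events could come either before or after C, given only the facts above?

1

Forced before C: K; forced after C: A, B, D, E, F, and J.
That leaves G with no forced order relative to C — 1.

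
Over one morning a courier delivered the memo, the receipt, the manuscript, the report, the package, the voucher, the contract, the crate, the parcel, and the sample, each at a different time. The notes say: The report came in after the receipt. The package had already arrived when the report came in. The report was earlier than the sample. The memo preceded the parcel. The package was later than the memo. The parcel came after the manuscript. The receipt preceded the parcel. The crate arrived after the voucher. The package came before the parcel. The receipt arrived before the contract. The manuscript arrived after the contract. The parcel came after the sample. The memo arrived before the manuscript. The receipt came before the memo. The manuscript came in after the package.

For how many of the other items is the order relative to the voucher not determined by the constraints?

8

Forced after the voucher: the crate.
That leaves the contract, the manuscript, the memo, the package, the parcel, the receipt, the report, and the sample with no forced order relative to the voucher — 8.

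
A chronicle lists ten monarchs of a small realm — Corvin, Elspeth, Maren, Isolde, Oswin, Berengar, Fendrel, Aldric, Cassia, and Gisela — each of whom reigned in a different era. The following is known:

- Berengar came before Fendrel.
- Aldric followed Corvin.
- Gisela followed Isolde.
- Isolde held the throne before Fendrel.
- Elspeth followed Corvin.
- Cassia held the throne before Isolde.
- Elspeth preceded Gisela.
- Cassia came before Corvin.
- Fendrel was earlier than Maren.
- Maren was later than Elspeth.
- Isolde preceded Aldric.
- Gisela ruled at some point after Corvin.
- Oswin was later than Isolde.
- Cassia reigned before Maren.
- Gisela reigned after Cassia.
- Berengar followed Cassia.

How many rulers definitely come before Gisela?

4

Directly stated before Gisela: Cassia, Corvin, Elspeth, and Isolde.
No chain forces Maren (or any of the others) ahead of Gisela.
That's Cassia, Corvin, Elspeth, and Isolde — 4 in all.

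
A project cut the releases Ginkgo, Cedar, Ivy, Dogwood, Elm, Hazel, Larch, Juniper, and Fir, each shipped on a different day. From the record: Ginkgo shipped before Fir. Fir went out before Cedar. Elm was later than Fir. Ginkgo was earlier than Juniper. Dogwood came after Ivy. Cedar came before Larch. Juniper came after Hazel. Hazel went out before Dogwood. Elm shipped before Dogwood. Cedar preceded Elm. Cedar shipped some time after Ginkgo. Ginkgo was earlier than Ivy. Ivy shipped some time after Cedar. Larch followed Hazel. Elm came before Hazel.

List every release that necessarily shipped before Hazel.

Directly stated before Hazel: Elm.
Cedar reaches Hazel via Cedar → Elm → Hazel.
Fir reaches Hazel via Fir → Elm → Hazel.
Ginkgo reaches Hazel via Ginkgo → Cedar → Elm → Hazel.

Cedar, Elm, Fir, Ginkgo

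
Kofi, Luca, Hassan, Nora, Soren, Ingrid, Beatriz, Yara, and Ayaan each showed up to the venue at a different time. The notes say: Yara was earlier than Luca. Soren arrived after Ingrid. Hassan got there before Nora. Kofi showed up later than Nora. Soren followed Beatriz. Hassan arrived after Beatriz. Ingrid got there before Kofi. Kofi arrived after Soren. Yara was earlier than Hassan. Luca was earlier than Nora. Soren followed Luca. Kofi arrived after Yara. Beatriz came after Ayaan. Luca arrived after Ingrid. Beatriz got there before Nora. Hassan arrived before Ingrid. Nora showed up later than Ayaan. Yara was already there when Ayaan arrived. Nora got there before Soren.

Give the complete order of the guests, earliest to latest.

Yara, Ayaan, Beatriz, Hassan, Ingrid, Luca, Nora, Soren, Kofi

The constraints fix every adjacent pair, so only one ordering works:
Yara → Ayaan → Beatriz → Hassan → Ingrid → Luca → Nora → Soren → Kofi.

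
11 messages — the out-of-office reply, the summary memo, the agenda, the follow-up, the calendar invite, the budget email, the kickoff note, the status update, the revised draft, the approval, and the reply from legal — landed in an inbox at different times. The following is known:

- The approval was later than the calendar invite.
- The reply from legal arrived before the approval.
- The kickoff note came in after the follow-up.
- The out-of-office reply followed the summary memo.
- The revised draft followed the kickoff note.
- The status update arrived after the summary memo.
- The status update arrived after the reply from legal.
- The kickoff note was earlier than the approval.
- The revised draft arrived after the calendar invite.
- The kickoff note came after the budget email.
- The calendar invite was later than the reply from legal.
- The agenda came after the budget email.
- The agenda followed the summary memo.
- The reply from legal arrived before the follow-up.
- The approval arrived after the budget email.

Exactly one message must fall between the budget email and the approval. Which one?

Tracing the constraints gives the budget email → the kickoff note → the approval, so the kickoff note sits after the budget email and before the approval.
No other message is forced both after the budget email and before the approval.

the kickoff note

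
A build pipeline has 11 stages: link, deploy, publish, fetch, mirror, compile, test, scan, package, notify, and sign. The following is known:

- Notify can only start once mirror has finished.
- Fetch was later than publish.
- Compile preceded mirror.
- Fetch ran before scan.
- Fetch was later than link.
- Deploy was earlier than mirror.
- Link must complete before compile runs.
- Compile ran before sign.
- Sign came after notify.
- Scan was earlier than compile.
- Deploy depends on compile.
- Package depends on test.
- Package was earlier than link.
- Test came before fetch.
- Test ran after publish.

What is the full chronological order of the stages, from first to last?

publish, test, package, link, fetch, scan, compile, deploy, mirror, notify, sign

The constraints fix every adjacent pair, so only one ordering works:
publish → test → package → link → fetch → scan → compile → deploy → mirror → notify → sign.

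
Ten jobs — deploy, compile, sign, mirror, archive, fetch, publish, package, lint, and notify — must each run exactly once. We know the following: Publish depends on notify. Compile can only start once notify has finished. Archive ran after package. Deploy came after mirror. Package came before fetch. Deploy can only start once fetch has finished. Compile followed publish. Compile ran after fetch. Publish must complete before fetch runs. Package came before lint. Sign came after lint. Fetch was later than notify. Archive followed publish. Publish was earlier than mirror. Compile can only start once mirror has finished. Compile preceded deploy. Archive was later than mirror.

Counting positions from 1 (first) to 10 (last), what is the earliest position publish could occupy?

Notify must come before publish — 1 forced predecessor.
Nothing else is forced ahead of publish, so its earliest slot is position 1 + 1 = 2.

2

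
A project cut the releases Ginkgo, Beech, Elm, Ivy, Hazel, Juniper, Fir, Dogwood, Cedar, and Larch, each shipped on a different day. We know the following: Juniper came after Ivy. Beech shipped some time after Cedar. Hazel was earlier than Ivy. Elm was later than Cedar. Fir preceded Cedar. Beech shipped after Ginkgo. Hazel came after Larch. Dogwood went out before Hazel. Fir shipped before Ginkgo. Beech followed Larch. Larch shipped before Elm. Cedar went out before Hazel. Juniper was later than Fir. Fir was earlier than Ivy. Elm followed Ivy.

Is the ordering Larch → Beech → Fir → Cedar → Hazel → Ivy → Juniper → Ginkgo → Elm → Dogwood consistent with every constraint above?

The constraints require Dogwood before Hazel, but in the proposed sequence Hazel appears ahead of Dogwood. That one violation is enough.

no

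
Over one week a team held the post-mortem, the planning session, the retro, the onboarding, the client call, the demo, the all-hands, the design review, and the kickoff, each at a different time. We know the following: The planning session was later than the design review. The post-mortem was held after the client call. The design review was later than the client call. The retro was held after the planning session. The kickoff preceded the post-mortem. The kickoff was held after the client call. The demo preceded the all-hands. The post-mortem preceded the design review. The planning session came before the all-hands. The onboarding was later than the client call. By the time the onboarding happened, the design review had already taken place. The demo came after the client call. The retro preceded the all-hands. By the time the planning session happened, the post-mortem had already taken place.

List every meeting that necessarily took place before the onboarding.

Directly stated before the onboarding: the client call and the design review.
The kickoff reaches the onboarding via the kickoff → the post-mortem → the design review → the onboarding.
The post-mortem reaches the onboarding via the post-mortem → the design review → the onboarding.
No chain forces the retro (or any of the others) ahead of the onboarding.

the client call, the design review, the kickoff, the post-mortem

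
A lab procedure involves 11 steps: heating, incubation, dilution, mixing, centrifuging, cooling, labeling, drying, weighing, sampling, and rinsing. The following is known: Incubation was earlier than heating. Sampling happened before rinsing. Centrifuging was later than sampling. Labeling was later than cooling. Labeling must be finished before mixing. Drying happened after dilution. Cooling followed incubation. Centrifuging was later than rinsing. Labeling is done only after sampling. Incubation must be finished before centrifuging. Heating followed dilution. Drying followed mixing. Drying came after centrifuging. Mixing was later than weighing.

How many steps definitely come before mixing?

5

Directly stated before mixing: labeling and weighing.
Cooling reaches mixing via cooling → labeling → mixing.
Incubation reaches mixing via incubation → cooling → labeling → mixing.
Sampling reaches mixing via sampling → labeling → mixing.
No chain forces rinsing (or any of the others) ahead of mixing.
That's cooling, incubation, labeling, sampling, and weighing — 5 in all.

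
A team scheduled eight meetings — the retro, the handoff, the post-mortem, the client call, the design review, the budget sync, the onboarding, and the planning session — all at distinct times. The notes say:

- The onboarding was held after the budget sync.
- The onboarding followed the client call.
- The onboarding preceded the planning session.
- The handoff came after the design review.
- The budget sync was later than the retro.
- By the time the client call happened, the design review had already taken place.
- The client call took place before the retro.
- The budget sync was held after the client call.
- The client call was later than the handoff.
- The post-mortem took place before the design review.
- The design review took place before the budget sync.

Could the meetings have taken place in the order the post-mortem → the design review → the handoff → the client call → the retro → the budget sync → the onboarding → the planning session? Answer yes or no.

yes

Check each stated constraint against the proposed order — e.g. the client call is ahead of the onboarding; the design review is ahead of the budget sync. Every pair is in the required order; nothing is violated.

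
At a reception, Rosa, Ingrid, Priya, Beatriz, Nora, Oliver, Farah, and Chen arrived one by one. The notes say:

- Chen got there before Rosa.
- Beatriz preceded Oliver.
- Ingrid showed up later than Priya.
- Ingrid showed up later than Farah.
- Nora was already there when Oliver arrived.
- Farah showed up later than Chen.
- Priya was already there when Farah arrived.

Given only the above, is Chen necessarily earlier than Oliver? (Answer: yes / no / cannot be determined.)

No chain of stated constraints runs from Chen to Oliver, and none runs from Oliver to Chen either.
So the relative order of Chen and Oliver is not fixed by the given facts.

cannot be determined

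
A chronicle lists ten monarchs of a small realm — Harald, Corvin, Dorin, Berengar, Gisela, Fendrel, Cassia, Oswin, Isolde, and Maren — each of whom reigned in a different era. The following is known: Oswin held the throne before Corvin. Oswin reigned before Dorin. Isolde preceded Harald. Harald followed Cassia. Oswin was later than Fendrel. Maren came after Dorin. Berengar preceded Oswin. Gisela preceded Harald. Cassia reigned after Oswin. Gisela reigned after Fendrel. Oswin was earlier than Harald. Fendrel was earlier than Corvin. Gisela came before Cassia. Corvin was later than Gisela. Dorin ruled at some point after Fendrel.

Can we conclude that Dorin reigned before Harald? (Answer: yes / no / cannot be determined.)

No chain of stated constraints runs from Dorin to Harald, and none runs from Harald to Dorin either.
So the relative order of Dorin and Harald is not fixed by the given facts.

cannot be determined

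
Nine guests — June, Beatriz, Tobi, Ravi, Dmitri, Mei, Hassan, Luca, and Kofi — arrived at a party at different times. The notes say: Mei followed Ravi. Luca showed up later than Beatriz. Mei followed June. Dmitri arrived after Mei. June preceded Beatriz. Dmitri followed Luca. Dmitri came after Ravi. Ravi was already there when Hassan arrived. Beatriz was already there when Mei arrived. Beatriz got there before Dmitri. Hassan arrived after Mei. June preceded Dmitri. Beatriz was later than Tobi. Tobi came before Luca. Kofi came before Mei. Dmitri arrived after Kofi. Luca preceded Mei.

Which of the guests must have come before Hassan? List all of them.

Beatriz, June, Kofi, Luca, Mei, Ravi, Tobi

Directly stated before Hassan: Mei and Ravi.
Beatriz reaches Hassan via Beatriz → Mei → Hassan.
June reaches Hassan via June → Mei → Hassan.
Kofi reaches Hassan via Kofi → Mei → Hassan.
Likewise Luca and Tobi each reach Hassan by chaining the stated constraints.
No chain forces Dmitri ahead of Hassan.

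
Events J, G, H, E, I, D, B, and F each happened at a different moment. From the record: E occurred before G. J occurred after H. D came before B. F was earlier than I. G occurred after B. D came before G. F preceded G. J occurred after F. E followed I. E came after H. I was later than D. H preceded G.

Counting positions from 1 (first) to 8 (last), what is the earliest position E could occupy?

5

D, F, H, and I must all come before E — 4 forced predecessors.
Nothing else is forced ahead of E, so its earliest slot is position 4 + 1 = 5.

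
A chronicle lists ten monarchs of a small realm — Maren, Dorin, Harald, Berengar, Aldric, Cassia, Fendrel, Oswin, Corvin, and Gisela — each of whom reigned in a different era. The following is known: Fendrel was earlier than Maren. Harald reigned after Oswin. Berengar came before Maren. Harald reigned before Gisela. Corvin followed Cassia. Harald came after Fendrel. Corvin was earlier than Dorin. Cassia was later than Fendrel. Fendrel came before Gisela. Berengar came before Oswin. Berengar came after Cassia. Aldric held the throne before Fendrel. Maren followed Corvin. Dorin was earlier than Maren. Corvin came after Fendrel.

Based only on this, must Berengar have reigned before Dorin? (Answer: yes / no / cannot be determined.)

No chain of stated constraints runs from Berengar to Dorin, and none runs from Dorin to Berengar either.
So the relative order of Berengar and Dorin is not fixed by the given facts.

cannot be determined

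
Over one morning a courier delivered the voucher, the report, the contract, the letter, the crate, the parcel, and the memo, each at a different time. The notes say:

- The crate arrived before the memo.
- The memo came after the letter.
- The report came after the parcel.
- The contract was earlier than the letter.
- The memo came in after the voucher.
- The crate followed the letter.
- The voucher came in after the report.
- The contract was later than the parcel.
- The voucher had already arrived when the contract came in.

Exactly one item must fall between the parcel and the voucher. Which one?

Tracing the constraints gives the parcel → the report → the voucher, so the report sits after the parcel and before the voucher.
No other item is forced both after the parcel and before the voucher.

the report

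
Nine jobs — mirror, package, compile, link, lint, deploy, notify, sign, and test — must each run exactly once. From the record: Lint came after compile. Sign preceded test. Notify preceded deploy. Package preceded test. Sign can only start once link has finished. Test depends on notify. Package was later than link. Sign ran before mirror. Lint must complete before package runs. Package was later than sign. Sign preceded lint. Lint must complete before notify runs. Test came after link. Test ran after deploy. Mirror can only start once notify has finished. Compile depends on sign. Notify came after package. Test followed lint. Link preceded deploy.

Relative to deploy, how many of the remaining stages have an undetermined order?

1

Forced before deploy: compile, link, lint, notify, package, and sign; forced after deploy: test.
That leaves mirror with no forced order relative to deploy — 1.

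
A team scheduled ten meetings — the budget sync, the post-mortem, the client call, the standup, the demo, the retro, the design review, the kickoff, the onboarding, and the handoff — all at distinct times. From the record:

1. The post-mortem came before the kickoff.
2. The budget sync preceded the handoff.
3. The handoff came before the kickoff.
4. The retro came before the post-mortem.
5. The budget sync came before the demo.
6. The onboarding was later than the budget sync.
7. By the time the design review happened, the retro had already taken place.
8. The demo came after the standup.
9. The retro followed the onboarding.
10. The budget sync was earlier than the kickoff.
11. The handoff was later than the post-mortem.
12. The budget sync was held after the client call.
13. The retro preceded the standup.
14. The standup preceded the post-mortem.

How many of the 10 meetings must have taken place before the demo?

Directly stated before the demo: the budget sync and the standup.
The client call reaches the demo via the client call → the budget sync → the demo.
The onboarding reaches the demo via the onboarding → the retro → the standup → the demo.
The retro reaches the demo via the retro → the standup → the demo.
That's the budget sync, the client call, the onboarding, the retro, and the standup — 5 in all.

5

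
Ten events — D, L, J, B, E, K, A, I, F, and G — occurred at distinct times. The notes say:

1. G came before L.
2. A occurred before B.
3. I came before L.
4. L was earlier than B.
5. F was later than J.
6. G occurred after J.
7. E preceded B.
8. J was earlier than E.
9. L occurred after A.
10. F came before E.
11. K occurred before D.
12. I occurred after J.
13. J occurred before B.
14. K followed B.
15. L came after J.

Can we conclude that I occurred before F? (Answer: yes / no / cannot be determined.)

cannot be determined

No chain of stated constraints runs from I to F, and none runs from F to I either.
So the relative order of I and F is not fixed by the given facts.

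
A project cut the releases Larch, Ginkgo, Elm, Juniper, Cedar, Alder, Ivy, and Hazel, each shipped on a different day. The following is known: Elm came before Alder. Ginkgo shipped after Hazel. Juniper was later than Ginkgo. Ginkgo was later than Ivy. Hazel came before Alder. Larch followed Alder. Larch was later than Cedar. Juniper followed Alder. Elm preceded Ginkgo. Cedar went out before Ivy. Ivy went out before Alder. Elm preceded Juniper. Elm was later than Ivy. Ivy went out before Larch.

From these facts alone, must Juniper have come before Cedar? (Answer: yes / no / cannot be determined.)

no

Tracing the constraints gives Cedar → Ivy → Elm → Juniper, so Cedar must come before Juniper.
That means Juniper cannot be before Cedar.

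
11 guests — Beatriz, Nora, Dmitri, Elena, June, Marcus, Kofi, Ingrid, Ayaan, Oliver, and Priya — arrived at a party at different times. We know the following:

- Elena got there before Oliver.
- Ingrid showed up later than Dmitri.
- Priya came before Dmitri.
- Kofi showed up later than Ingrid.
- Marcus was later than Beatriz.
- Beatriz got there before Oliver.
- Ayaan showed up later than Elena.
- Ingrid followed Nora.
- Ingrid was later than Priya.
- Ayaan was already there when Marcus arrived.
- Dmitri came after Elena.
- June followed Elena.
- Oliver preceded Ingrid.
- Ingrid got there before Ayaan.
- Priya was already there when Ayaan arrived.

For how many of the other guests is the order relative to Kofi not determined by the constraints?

Forced before Kofi: Beatriz, Dmitri, Elena, Ingrid, Nora, Oliver, and Priya.
That leaves Ayaan, June, and Marcus with no forced order relative to Kofi — 3.

3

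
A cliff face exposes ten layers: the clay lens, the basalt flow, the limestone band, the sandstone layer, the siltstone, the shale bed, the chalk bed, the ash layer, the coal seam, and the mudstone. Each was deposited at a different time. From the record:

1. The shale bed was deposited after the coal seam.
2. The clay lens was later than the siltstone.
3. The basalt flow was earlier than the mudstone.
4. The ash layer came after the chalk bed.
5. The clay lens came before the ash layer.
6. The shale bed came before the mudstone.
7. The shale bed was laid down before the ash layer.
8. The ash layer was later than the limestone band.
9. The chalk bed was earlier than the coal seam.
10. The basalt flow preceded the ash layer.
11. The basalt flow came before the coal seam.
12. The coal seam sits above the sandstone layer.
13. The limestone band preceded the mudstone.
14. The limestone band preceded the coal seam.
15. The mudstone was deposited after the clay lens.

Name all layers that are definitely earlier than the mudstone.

the basalt flow, the chalk bed, the clay lens, the coal seam, the limestone band, the sandstone layer, the shale bed, the siltstone

Directly stated before the mudstone: the basalt flow, the clay lens, the limestone band, and the shale bed.
The chalk bed reaches the mudstone via the chalk bed → the coal seam → the shale bed → the mudstone.
The coal seam reaches the mudstone via the coal seam → the shale bed → the mudstone.
The sandstone layer reaches the mudstone via the sandstone layer → the coal seam → the shale bed → the mudstone.
Likewise the siltstone reaches the mudstone by chaining the stated constraints.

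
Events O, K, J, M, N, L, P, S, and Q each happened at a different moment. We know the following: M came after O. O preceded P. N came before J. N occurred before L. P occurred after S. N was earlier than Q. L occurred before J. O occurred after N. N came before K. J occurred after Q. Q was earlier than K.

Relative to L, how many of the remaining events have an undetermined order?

Forced before L: N; forced after L: J.
That leaves K, M, O, P, Q, and S with no forced order relative to L — 6.

6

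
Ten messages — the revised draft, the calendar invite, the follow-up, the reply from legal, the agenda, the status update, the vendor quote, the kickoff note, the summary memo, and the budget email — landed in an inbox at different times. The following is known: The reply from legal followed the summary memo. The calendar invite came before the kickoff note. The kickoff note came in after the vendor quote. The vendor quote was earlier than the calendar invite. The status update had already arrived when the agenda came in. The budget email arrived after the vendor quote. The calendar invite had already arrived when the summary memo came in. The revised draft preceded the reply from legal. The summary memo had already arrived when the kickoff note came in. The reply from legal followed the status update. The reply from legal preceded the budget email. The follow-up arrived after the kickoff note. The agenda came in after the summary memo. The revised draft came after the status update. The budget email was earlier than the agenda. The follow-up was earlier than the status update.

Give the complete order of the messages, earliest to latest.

The constraints fix every adjacent pair, so only one ordering works:
the vendor quote → the calendar invite → the summary memo → the kickoff note → the follow-up → the status update → the revised draft → the reply from legal → the budget email → the agenda.

the vendor quote, the calendar invite, the summary memo, the kickoff note, the follow-up, the status update, the revised draft, the reply from legal, the budget email, the agenda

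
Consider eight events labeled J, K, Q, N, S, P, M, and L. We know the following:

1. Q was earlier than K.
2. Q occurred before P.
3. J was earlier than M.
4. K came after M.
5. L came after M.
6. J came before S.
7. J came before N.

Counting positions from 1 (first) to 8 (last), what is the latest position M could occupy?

M must come before K and L — 2 events forced after it.
Everything else can be placed before M in some valid order, so M can sit as late as position 8 − 2 = 6.

6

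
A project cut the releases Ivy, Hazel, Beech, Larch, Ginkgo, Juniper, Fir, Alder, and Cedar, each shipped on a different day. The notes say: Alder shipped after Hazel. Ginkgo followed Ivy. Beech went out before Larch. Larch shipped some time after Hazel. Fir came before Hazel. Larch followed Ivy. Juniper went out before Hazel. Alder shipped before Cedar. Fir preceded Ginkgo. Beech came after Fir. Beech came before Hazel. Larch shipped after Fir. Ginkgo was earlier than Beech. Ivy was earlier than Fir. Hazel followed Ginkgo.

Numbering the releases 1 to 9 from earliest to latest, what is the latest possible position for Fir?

3

Fir must come before Alder, Beech, Cedar, Ginkgo, Hazel, and Larch — 6 releases forced after it.
Everything else can be placed before Fir in some valid order, so Fir can sit as late as position 9 − 6 = 3.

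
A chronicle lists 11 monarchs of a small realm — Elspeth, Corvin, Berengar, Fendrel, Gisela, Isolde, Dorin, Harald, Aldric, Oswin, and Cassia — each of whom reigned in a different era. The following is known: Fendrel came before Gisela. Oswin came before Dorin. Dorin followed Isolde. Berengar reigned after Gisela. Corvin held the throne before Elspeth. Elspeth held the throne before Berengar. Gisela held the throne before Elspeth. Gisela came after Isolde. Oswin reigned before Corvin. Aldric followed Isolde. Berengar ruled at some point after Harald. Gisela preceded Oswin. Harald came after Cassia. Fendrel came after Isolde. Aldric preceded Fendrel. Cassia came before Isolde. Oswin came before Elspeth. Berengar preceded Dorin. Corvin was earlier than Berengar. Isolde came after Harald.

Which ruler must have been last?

Dorin

Every other ruler has a chain of constraints placing them before Dorin, so Dorin is last.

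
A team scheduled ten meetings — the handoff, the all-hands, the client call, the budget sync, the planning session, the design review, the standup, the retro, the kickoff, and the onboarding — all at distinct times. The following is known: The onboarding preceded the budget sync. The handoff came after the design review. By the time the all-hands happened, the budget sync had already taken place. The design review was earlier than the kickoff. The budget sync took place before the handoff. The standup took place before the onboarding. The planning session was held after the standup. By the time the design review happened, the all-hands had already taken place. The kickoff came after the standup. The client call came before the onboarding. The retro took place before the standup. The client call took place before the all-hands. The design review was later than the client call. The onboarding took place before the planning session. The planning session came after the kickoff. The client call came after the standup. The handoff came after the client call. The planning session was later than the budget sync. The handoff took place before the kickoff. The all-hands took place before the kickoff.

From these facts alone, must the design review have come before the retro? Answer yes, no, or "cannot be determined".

no

Tracing the constraints gives the retro → the standup → the client call → the design review, so the retro must come before the design review.
That means the design review cannot be before the retro.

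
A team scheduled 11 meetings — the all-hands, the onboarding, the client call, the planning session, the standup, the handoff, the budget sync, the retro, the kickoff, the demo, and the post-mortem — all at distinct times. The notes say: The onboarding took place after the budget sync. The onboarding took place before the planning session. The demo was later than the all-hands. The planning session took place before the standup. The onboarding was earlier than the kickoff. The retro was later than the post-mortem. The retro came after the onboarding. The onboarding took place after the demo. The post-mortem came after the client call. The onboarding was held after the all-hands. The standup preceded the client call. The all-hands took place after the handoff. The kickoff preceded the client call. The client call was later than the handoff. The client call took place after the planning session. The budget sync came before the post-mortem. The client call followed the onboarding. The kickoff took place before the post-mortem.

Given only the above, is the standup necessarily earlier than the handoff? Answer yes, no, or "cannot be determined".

Tracing the constraints gives the handoff → the all-hands → the onboarding → the planning session → the standup, so the handoff must come before the standup.
That means the standup cannot be before the handoff.

no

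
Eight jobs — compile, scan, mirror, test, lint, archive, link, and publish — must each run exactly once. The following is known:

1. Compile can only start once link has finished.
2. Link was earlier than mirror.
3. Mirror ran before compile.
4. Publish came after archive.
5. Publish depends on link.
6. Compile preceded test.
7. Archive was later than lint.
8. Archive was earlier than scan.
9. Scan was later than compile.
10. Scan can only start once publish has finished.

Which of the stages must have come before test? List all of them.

compile, link, mirror

Directly stated before test: compile.
Link reaches test via link → compile → test.
Mirror reaches test via mirror → compile → test.
No chain forces lint (or any of the others) ahead of test.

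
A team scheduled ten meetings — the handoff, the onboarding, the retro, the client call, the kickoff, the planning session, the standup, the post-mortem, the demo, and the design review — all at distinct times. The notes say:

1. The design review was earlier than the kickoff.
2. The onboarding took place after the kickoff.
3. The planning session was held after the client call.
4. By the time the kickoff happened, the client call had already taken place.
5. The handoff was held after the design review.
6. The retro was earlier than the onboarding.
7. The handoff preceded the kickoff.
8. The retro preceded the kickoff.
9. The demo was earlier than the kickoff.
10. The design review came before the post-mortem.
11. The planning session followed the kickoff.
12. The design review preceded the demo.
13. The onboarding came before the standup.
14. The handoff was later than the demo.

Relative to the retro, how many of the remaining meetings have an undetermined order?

Forced after the retro: the kickoff, the onboarding, the planning session, and the standup.
That leaves the client call, the demo, the design review, the handoff, and the post-mortem with no forced order relative to the retro — 5.

5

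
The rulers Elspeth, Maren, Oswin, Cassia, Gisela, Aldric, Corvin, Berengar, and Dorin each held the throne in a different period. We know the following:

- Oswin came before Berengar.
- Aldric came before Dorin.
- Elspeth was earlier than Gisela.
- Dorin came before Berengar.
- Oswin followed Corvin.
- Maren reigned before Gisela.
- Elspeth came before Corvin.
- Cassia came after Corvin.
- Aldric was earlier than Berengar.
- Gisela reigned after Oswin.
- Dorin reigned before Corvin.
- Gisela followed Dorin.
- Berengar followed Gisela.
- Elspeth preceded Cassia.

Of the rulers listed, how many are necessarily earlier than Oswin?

4

Directly stated before Oswin: Corvin.
Aldric reaches Oswin via Aldric → Dorin → Corvin → Oswin.
Dorin reaches Oswin via Dorin → Corvin → Oswin.
Elspeth reaches Oswin via Elspeth → Corvin → Oswin.
That's Aldric, Corvin, Dorin, and Elspeth — 4 in all.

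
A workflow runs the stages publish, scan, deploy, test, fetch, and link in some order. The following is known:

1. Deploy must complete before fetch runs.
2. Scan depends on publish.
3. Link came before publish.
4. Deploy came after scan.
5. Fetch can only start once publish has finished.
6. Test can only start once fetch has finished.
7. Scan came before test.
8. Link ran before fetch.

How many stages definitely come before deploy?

Directly stated before deploy: scan.
Link reaches deploy via link → publish → scan → deploy.
Publish reaches deploy via publish → scan → deploy.
No chain forces fetch (or any of the others) ahead of deploy.
That's link, publish, and scan — 3 in all.

3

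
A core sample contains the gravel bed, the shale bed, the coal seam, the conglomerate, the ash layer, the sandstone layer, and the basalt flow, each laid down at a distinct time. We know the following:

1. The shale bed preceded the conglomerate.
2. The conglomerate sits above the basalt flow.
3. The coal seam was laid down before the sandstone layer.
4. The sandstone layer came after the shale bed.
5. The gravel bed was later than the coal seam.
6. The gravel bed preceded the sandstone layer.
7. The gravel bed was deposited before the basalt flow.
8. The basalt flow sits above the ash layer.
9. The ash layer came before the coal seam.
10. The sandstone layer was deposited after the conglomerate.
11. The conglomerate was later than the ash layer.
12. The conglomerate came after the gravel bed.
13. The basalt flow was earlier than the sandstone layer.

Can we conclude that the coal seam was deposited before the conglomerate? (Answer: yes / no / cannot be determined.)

yes

Chain the constraints: the coal seam → the gravel bed → the conglomerate. Each link is directly stated, so the coal seam comes before the conglomerate.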